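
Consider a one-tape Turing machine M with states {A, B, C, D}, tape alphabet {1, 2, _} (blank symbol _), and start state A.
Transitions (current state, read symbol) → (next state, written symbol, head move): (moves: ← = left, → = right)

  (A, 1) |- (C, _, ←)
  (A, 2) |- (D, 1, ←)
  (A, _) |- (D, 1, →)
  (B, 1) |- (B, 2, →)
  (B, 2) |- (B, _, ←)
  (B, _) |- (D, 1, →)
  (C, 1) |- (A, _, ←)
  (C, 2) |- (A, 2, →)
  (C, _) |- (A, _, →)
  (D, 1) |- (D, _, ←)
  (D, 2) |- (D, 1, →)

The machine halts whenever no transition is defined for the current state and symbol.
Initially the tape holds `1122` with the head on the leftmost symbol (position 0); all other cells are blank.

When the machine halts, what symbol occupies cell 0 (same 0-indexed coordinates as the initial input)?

_

state=A head=0 tape=_[1]122   (A,1)→(C,_,←)
state=C head=-1 tape=[_]_122   (C,_)→(A,_,→)
state=A head=0 tape=_[_]122   (A,_)→(D,1,→)
state=D head=1 tape=_1[1]22   (D,1)→(D,_,←)
state=D head=0 tape=_[1]_22   (D,1)→(D,_,←)
state=D head=-1 tape=[_]__22
Cell 0 holds _ when M halts.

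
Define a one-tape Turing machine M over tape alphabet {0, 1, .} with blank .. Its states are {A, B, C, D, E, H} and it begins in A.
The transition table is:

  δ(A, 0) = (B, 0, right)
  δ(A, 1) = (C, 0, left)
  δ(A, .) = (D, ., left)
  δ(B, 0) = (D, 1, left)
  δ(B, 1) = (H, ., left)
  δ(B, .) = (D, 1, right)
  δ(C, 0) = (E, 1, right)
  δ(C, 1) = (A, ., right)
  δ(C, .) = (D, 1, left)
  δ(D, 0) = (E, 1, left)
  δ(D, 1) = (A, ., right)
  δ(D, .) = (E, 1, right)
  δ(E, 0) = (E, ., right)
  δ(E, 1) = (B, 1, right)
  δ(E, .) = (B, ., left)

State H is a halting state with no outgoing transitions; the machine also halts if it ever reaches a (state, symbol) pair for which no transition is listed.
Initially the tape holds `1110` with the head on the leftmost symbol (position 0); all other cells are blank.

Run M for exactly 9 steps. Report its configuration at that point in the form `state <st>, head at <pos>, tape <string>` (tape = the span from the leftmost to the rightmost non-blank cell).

state A, head at -1, tape 10110

A | ..[1]110   read 1 → write 0, move left, go to C
C | .[.]0110   read . → write 1, move left, go to D
D | [.]10110   read . → write 1, move right, go to E
E | 1[1]0110   read 1 → write 1, move right, go to B
B | 11[0]110   read 0 → write 1, move left, go to D
D | 1[1]1110   read 1 → write ., move right, go to A
A | 1.[1]110   read 1 → write 0, move left, go to C
C | 1[.]0110   read . → write 1, move left, go to D
D | [1]10110   read 1 → write ., move right, go to A
A | .[1]0110
After 9 steps: state A, head at -1, tape 10110.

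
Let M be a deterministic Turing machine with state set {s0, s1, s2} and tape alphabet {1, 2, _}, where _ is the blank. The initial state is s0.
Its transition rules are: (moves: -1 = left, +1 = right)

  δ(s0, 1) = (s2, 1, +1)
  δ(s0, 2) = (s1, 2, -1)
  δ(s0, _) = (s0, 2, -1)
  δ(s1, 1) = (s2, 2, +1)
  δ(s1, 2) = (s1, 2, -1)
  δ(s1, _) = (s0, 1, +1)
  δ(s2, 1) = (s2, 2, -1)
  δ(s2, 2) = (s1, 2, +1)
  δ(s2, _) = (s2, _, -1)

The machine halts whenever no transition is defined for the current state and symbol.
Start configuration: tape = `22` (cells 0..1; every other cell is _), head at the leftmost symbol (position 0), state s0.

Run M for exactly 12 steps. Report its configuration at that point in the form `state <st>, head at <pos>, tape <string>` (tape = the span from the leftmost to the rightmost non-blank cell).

state=s0 head=0 tape=__[2]2   (s0,2)→(s1,2,-1)
state=s1 head=-1 tape=_[_]22   (s1,_)→(s0,1,+1)
state=s0 head=0 tape=_1[2]2   (s0,2)→(s1,2,-1)
state=s1 head=-1 tape=_[1]22   (s1,1)→(s2,2,+1)
state=s2 head=0 tape=_2[2]2   (s2,2)→(s1,2,+1)
state=s1 head=1 tape=_22[2]   (s1,2)→(s1,2,-1)
state=s1 head=0 tape=_2[2]2   (s1,2)→(s1,2,-1)
state=s1 head=-1 tape=_[2]22   (s1,2)→(s1,2,-1)
state=s1 head=-2 tape=[_]222   (s1,_)→(s0,1,+1)
state=s0 head=-1 tape=1[2]22   (s0,2)→(s1,2,-1)
state=s1 head=-2 tape=[1]222   (s1,1)→(s2,2,+1)
state=s2 head=-1 tape=2[2]22   (s2,2)→(s1,2,+1)
state=s1 head=0 tape=22[2]2
After 12 steps: state s1, head at 0, tape 2222.

state s1, head at 0, tape 2222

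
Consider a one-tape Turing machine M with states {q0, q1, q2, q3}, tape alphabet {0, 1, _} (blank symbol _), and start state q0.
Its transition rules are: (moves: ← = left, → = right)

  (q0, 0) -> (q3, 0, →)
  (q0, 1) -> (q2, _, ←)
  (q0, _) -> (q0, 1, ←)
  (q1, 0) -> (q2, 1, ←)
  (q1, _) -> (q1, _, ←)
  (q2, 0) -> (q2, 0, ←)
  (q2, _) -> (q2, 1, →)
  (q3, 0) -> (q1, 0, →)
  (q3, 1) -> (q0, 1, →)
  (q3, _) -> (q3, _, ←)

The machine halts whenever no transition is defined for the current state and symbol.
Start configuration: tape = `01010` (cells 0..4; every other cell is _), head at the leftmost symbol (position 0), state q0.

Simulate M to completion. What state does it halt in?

q2

q0 | [0]1010_   read 0 → write 0, move →, go to q3
q3 | 0[1]010_   read 1 → write 1, move →, go to q0
q0 | 01[0]10_   read 0 → write 0, move →, go to q3
q3 | 010[1]0_   read 1 → write 1, move →, go to q0
q0 | 0101[0]_   read 0 → write 0, move →, go to q3
q3 | 01010[_]   read _ → write _, move ←, go to q3
q3 | 0101[0]_   read 0 → write 0, move →, go to q1
q1 | 01010[_]   read _ → write _, move ←, go to q1
q1 | 0101[0]_   read 0 → write 1, move ←, go to q2
q2 | 010[1]1_
No transition is defined for (q2, 1); M halts in state q2.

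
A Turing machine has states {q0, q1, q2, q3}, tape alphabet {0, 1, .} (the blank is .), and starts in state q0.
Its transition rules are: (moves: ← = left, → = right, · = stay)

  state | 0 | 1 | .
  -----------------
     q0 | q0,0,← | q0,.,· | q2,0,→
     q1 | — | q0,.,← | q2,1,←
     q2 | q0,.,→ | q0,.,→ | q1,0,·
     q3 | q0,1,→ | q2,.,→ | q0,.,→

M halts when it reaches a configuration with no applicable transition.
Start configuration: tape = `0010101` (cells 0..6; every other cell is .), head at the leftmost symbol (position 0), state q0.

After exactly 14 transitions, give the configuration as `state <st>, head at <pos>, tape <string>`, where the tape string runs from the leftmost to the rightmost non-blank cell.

state q2, head at 7, tape 00.0.0.0

state=q0 head=0 tape=.[0]010101.   (q0,0)→(q0,0,←)
state=q0 head=-1 tape=[.]0010101.   (q0,.)→(q2,0,→)
state=q2 head=0 tape=0[0]010101.   (q2,0)→(q0,.,→)
state=q0 head=1 tape=0.[0]10101.   (q0,0)→(q0,0,←)
state=q0 head=0 tape=0[.]010101.   (q0,.)→(q2,0,→)
state=q2 head=1 tape=00[0]10101.   (q2,0)→(q0,.,→)
state=q0 head=2 tape=00.[1]0101.   (q0,1)→(q0,.,·)
state=q0 head=2 tape=00.[.]0101.   (q0,.)→(q2,0,→)
state=q2 head=3 tape=00.0[0]101.   (q2,0)→(q0,.,→)
state=q0 head=4 tape=00.0.[1]01.   (q0,1)→(q0,.,·)
state=q0 head=4 tape=00.0.[.]01.   (q0,.)→(q2,0,→)
state=q2 head=5 tape=00.0.0[0]1.   (q2,0)→(q0,.,→)
state=q0 head=6 tape=00.0.0.[1].   (q0,1)→(q0,.,·)
state=q0 head=6 tape=00.0.0.[.].   (q0,.)→(q2,0,→)
state=q2 head=7 tape=00.0.0.0[.]
After 14 steps: state q2, head at 7, tape 00.0.0.0.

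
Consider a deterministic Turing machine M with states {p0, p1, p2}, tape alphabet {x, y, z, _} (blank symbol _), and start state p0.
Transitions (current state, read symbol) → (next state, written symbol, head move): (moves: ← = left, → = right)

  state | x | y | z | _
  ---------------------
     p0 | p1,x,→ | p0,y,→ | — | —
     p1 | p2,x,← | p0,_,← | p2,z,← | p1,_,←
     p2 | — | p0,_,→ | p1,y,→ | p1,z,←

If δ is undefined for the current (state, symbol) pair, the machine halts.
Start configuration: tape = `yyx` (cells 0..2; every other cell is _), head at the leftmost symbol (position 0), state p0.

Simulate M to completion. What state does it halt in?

state=p0 head=0 tape=_[y]yx_   (p0,y)→(p0,y,→)
state=p0 head=1 tape=_y[y]x_   (p0,y)→(p0,y,→)
state=p0 head=2 tape=_yy[x]_   (p0,x)→(p1,x,→)
state=p1 head=3 tape=_yyx[_]   (p1,_)→(p1,_,←)
state=p1 head=2 tape=_yy[x]_   (p1,x)→(p2,x,←)
state=p2 head=1 tape=_y[y]x_   (p2,y)→(p0,_,→)
state=p0 head=2 tape=_y_[x]_   (p0,x)→(p1,x,→)
state=p1 head=3 tape=_y_x[_]   (p1,_)→(p1,_,←)
state=p1 head=2 tape=_y_[x]_   (p1,x)→(p2,x,←)
state=p2 head=1 tape=_y[_]x_   (p2,_)→(p1,z,←)
state=p1 head=0 tape=_[y]zx_   (p1,y)→(p0,_,←)
state=p0 head=-1 tape=[_]_zx_
No transition is defined for (p0, _); M halts in state p0.

p0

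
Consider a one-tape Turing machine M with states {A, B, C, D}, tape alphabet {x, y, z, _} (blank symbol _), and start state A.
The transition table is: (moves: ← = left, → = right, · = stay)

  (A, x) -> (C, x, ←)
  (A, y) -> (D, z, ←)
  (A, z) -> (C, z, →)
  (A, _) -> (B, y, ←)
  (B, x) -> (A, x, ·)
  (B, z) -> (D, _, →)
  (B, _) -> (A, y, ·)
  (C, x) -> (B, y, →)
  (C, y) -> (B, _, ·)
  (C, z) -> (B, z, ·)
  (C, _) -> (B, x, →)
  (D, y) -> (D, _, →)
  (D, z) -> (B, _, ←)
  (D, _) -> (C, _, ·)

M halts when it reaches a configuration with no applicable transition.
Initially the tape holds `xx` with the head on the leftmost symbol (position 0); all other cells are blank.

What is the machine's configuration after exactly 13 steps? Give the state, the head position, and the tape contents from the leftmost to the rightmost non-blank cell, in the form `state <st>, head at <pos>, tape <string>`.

state=A head=0 tape=__[x]x   (A,x)→(C,x,←)
state=C head=-1 tape=_[_]xx   (C,_)→(B,x,→)
state=B head=0 tape=_x[x]x   (B,x)→(A,x,·)
state=A head=0 tape=_x[x]x   (A,x)→(C,x,←)
state=C head=-1 tape=_[x]xx   (C,x)→(B,y,→)
state=B head=0 tape=_y[x]x   (B,x)→(A,x,·)
state=A head=0 tape=_y[x]x   (A,x)→(C,x,←)
state=C head=-1 tape=_[y]xx   (C,y)→(B,_,·)
state=B head=-1 tape=_[_]xx   (B,_)→(A,y,·)
state=A head=-1 tape=_[y]xx   (A,y)→(D,z,←)
state=D head=-2 tape=[_]zxx   (D,_)→(C,_,·)
state=C head=-2 tape=[_]zxx   (C,_)→(B,x,→)
state=B head=-1 tape=x[z]xx   (B,z)→(D,_,→)
state=D head=0 tape=x_[x]x
After 13 steps: state D, head at 0, tape x_xx.

state D, head at 0, tape x_xx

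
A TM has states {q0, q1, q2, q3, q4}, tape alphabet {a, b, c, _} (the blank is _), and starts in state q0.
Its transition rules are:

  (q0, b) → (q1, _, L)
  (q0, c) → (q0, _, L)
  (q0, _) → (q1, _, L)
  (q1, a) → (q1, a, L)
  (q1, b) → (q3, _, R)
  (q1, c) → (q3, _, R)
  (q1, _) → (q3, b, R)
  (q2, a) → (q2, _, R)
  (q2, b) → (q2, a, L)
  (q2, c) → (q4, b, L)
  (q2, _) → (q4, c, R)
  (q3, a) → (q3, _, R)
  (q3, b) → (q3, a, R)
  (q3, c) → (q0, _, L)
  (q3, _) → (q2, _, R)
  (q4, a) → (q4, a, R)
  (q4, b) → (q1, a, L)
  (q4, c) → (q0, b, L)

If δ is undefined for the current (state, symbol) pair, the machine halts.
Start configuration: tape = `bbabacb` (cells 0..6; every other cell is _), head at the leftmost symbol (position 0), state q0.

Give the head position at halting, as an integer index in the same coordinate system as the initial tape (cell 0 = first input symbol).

state=q0 head=0 tape=_[b]babacb___   (q0,b)→(q1,_,L)
state=q1 head=-1 tape=[_]_babacb___   (q1,_)→(q3,b,R)
state=q3 head=0 tape=b[_]babacb___   (q3,_)→(q2,_,R)
state=q2 head=1 tape=b_[b]abacb___   (q2,b)→(q2,a,L)
state=q2 head=0 tape=b[_]aabacb___   (q2,_)→(q4,c,R)
state=q4 head=1 tape=bc[a]abacb___   (q4,a)→(q4,a,R)
state=q4 head=2 tape=bca[a]bacb___   (q4,a)→(q4,a,R)
state=q4 head=3 tape=bcaa[b]acb___   (q4,b)→(q1,a,L)
state=q1 head=2 tape=bca[a]aacb___   (q1,a)→(q1,a,L)
state=q1 head=1 tape=bc[a]aaacb___   (q1,a)→(q1,a,L)
state=q1 head=0 tape=b[c]aaaacb___   (q1,c)→(q3,_,R)
state=q3 head=1 tape=b_[a]aaacb___   (q3,a)→(q3,_,R)
state=q3 head=2 tape=b__[a]aacb___   (q3,a)→(q3,_,R)
state=q3 head=3 tape=b___[a]acb___   (q3,a)→(q3,_,R)
state=q3 head=4 tape=b____[a]cb___   (q3,a)→(q3,_,R)
state=q3 head=5 tape=b_____[c]b___   (q3,c)→(q0,_,L)
state=q0 head=4 tape=b____[_]_b___   (q0,_)→(q1,_,L)
state=q1 head=3 tape=b___[_]__b___   (q1,_)→(q3,b,R)
state=q3 head=4 tape=b___b[_]_b___   (q3,_)→(q2,_,R)
state=q2 head=5 tape=b___b_[_]b___   (q2,_)→(q4,c,R)
state=q4 head=6 tape=b___b_c[b]___   (q4,b)→(q1,a,L)
state=q1 head=5 tape=b___b_[c]a___   (q1,c)→(q3,_,R)
state=q3 head=6 tape=b___b__[a]___   (q3,a)→(q3,_,R)
state=q3 head=7 tape=b___b___[_]__   (q3,_)→(q2,_,R)
state=q2 head=8 tape=b___b____[_]_   (q2,_)→(q4,c,R)
state=q4 head=9 tape=b___b____c[_]
At halt the head is at cell 9.

9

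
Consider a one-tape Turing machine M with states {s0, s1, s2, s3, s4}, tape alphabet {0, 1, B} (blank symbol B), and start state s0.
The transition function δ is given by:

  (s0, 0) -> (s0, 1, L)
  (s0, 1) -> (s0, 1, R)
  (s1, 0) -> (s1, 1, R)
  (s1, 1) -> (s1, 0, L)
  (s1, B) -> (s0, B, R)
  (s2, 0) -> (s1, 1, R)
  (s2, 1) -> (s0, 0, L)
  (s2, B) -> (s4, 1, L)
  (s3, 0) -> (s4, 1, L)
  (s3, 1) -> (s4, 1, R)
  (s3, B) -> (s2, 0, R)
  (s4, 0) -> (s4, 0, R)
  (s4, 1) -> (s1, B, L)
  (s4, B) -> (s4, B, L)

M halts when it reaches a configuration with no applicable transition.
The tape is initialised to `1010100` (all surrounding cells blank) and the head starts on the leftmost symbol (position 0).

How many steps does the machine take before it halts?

state=s0 head=0 tape=[1]010100B   (s0,1)→(s0,1,R)
state=s0 head=1 tape=1[0]10100B   (s0,0)→(s0,1,L)
state=s0 head=0 tape=[1]110100B   (s0,1)→(s0,1,R)
state=s0 head=1 tape=1[1]10100B   (s0,1)→(s0,1,R)
state=s0 head=2 tape=11[1]0100B   (s0,1)→(s0,1,R)
state=s0 head=3 tape=111[0]100B   (s0,0)→(s0,1,L)
state=s0 head=2 tape=11[1]1100B   (s0,1)→(s0,1,R)
state=s0 head=3 tape=111[1]100B   (s0,1)→(s0,1,R)
state=s0 head=4 tape=1111[1]00B   (s0,1)→(s0,1,R)
state=s0 head=5 tape=11111[0]0B   (s0,0)→(s0,1,L)
state=s0 head=4 tape=1111[1]10B   (s0,1)→(s0,1,R)
state=s0 head=5 tape=11111[1]0B   (s0,1)→(s0,1,R)
state=s0 head=6 tape=111111[0]B   (s0,0)→(s0,1,L)
state=s0 head=5 tape=11111[1]1B   (s0,1)→(s0,1,R)
state=s0 head=6 tape=111111[1]B   (s0,1)→(s0,1,R)
state=s0 head=7 tape=1111111[B]
M halts after 15 transitions.

15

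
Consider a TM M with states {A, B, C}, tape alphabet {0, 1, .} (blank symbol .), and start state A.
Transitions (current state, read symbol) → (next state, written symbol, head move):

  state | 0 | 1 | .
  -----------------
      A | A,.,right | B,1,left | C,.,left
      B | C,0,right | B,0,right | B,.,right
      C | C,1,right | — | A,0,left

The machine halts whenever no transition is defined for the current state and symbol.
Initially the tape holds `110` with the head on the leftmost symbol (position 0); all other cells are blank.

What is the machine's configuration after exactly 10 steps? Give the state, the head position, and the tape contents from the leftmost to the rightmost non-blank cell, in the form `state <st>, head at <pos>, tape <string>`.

A | .[1]10..   read 1 → write 1, move left, go to B
B | [.]110..   read . → write ., move right, go to B
B | .[1]10..   read 1 → write 0, move right, go to B
B | .0[1]0..   read 1 → write 0, move right, go to B
B | .00[0]..   read 0 → write 0, move right, go to C
C | .000[.].   read . → write 0, move left, go to A
A | .00[0]0.   read 0 → write ., move right, go to A
A | .00.[0].   read 0 → write ., move right, go to A
A | .00..[.]   read . → write ., move left, go to C
C | .00.[.].   read . → write 0, move left, go to A
A | .00[.]0.
After 10 steps: state A, head at 2, tape 00.0.

state A, head at 2, tape 00.0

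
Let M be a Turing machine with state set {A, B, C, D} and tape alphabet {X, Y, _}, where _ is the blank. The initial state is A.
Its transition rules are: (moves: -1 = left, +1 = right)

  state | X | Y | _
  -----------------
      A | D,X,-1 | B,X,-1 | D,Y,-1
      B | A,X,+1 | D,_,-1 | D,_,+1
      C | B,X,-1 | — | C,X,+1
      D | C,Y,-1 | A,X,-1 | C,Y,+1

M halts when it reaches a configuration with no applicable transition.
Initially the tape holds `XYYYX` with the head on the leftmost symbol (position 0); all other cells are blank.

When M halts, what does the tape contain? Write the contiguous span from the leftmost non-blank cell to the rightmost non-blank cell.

YYXYYYX

A | __[X]YYYX   read X → write X, move -1, go to D
D | _[_]XYYYX   read _ → write Y, move +1, go to C
C | _Y[X]YYYX   read X → write X, move -1, go to B
B | _[Y]XYYYX   read Y → write _, move -1, go to D
D | [_]_XYYYX   read _ → write Y, move +1, go to C
C | Y[_]XYYYX   read _ → write X, move +1, go to C
C | YX[X]YYYX   read X → write X, move -1, go to B
B | Y[X]XYYYX   read X → write X, move +1, go to A
A | YX[X]YYYX   read X → write X, move -1, go to D
D | Y[X]XYYYX   read X → write Y, move -1, go to C
C | [Y]YXYYYX
The non-blank tape span at halt is YYXYYYX.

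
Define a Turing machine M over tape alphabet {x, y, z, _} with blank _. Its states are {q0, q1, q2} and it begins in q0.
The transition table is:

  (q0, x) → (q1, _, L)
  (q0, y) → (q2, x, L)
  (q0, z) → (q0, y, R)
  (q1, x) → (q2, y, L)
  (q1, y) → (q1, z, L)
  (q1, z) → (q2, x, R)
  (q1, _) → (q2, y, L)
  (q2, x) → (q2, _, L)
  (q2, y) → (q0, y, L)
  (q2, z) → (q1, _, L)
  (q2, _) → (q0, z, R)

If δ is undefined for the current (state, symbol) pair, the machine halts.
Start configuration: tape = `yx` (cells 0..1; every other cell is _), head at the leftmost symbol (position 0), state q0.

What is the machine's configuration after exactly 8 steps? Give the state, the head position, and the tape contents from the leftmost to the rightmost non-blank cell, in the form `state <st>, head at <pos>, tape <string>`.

state q0, head at 2, tape xxz

state=q0 head=0 tape=_[y]x_   (q0,y)→(q2,x,L)
state=q2 head=-1 tape=[_]xx_   (q2,_)→(q0,z,R)
state=q0 head=0 tape=z[x]x_   (q0,x)→(q1,_,L)
state=q1 head=-1 tape=[z]_x_   (q1,z)→(q2,x,R)
state=q2 head=0 tape=x[_]x_   (q2,_)→(q0,z,R)
state=q0 head=1 tape=xz[x]_   (q0,x)→(q1,_,L)
state=q1 head=0 tape=x[z]__   (q1,z)→(q2,x,R)
state=q2 head=1 tape=xx[_]_   (q2,_)→(q0,z,R)
state=q0 head=2 tape=xxz[_]
After 8 steps: state q0, head at 2, tape xxz.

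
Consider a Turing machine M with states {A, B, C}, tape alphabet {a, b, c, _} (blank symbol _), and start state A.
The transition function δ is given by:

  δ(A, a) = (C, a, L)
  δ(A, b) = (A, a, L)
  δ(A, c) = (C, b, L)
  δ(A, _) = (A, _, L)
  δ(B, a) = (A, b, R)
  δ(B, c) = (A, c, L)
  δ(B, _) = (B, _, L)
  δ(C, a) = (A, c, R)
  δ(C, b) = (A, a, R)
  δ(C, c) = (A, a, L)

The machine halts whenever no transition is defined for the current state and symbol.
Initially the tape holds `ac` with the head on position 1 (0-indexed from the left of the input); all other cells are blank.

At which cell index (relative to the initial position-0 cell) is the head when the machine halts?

-1

A | _a[c]   read c → write b, move L, go to C
C | _[a]b   read a → write c, move R, go to A
A | _c[b]   read b → write a, move L, go to A
A | _[c]a   read c → write b, move L, go to C
C | [_]ba
At halt the head is at cell -1.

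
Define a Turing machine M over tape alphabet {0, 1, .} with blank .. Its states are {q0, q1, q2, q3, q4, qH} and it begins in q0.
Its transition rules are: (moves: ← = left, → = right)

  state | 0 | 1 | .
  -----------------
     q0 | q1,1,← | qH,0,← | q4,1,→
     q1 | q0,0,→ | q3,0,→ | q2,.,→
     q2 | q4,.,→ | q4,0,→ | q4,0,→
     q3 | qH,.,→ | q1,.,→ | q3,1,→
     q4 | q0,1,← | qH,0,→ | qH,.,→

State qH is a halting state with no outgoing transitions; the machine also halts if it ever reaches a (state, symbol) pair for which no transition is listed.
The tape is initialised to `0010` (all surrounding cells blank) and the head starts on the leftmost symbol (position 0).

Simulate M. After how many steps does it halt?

q0 | .[0]010   read 0 → write 1, move ←, go to q1
q1 | [.]1010   read . → write ., move →, go to q2
q2 | .[1]010   read 1 → write 0, move →, go to q4
q4 | .0[0]10   read 0 → write 1, move ←, go to q0
q0 | .[0]110   read 0 → write 1, move ←, go to q1
q1 | [.]1110   read . → write ., move →, go to q2
q2 | .[1]110   read 1 → write 0, move →, go to q4
q4 | .0[1]10   read 1 → write 0, move →, go to qH
qH | .00[1]0
M halts after 8 transitions.

8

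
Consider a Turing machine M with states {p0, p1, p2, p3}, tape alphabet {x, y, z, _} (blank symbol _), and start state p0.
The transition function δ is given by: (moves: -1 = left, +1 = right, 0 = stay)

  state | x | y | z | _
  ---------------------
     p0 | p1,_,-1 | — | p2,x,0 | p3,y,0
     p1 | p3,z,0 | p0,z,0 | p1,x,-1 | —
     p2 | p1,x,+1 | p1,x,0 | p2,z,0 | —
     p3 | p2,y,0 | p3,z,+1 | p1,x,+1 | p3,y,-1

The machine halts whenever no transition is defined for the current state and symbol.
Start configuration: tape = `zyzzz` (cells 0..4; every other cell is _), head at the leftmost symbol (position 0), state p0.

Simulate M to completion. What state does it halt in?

state=p0 head=0 tape=[z]yzzz_   (p0,z)→(p2,x,0)
state=p2 head=0 tape=[x]yzzz_   (p2,x)→(p1,x,+1)
state=p1 head=1 tape=x[y]zzz_   (p1,y)→(p0,z,0)
state=p0 head=1 tape=x[z]zzz_   (p0,z)→(p2,x,0)
state=p2 head=1 tape=x[x]zzz_   (p2,x)→(p1,x,+1)
state=p1 head=2 tape=xx[z]zz_   (p1,z)→(p1,x,-1)
state=p1 head=1 tape=x[x]xzz_   (p1,x)→(p3,z,0)
state=p3 head=1 tape=x[z]xzz_   (p3,z)→(p1,x,+1)
state=p1 head=2 tape=xx[x]zz_   (p1,x)→(p3,z,0)
state=p3 head=2 tape=xx[z]zz_   (p3,z)→(p1,x,+1)
state=p1 head=3 tape=xxx[z]z_   (p1,z)→(p1,x,-1)
state=p1 head=2 tape=xx[x]xz_   (p1,x)→(p3,z,0)
state=p3 head=2 tape=xx[z]xz_   (p3,z)→(p1,x,+1)
state=p1 head=3 tape=xxx[x]z_   (p1,x)→(p3,z,0)
state=p3 head=3 tape=xxx[z]z_   (p3,z)→(p1,x,+1)
state=p1 head=4 tape=xxxx[z]_   (p1,z)→(p1,x,-1)
state=p1 head=3 tape=xxx[x]x_   (p1,x)→(p3,z,0)
state=p3 head=3 tape=xxx[z]x_   (p3,z)→(p1,x,+1)
state=p1 head=4 tape=xxxx[x]_   (p1,x)→(p3,z,0)
state=p3 head=4 tape=xxxx[z]_   (p3,z)→(p1,x,+1)
state=p1 head=5 tape=xxxxx[_]
No transition is defined for (p1, _); M halts in state p1.

p1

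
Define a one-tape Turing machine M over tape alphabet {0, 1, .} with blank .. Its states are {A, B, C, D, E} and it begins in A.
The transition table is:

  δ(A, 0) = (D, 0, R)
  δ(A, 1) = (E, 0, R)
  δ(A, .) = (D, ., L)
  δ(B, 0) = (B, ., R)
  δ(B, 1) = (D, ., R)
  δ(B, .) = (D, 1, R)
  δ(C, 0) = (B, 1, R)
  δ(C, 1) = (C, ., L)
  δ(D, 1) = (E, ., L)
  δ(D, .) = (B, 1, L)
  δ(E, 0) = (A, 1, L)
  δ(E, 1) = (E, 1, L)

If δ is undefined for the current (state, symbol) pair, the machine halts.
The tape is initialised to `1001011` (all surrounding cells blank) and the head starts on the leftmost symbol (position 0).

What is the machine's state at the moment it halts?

E

A | ....[1]001011   read 1 → write 0, move R, go to E
E | ....0[0]01011   read 0 → write 1, move L, go to A
A | ....[0]101011   read 0 → write 0, move R, go to D
D | ....0[1]01011   read 1 → write ., move L, go to E
E | ....[0].01011   read 0 → write 1, move L, go to A
A | ...[.]1.01011   read . → write ., move L, go to D
D | ..[.].1.01011   read . → write 1, move L, go to B
B | .[.]1.1.01011   read . → write 1, move R, go to D
D | .1[1].1.01011   read 1 → write ., move L, go to E
E | .[1]..1.01011   read 1 → write 1, move L, go to E
E | [.]1..1.01011
No transition is defined for (E, .); M halts in state E.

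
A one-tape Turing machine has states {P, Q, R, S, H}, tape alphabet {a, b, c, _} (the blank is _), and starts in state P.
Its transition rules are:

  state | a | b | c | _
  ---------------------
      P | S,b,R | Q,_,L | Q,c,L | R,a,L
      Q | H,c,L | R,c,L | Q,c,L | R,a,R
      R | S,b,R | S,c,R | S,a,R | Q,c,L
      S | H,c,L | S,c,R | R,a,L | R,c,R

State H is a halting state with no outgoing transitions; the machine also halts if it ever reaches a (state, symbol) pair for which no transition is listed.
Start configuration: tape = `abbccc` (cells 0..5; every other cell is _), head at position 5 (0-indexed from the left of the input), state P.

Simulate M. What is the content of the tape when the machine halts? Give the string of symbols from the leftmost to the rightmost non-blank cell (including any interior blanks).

aacccc

P | abbcc[c]   read c → write c, move L, go to Q
Q | abbc[c]c   read c → write c, move L, go to Q
Q | abb[c]cc   read c → write c, move L, go to Q
Q | ab[b]ccc   read b → write c, move L, go to R
R | a[b]cccc   read b → write c, move R, go to S
S | ac[c]ccc   read c → write a, move L, go to R
R | a[c]accc   read c → write a, move R, go to S
S | aa[a]ccc   read a → write c, move L, go to H
H | a[a]cccc
The non-blank tape span at halt is aacccc.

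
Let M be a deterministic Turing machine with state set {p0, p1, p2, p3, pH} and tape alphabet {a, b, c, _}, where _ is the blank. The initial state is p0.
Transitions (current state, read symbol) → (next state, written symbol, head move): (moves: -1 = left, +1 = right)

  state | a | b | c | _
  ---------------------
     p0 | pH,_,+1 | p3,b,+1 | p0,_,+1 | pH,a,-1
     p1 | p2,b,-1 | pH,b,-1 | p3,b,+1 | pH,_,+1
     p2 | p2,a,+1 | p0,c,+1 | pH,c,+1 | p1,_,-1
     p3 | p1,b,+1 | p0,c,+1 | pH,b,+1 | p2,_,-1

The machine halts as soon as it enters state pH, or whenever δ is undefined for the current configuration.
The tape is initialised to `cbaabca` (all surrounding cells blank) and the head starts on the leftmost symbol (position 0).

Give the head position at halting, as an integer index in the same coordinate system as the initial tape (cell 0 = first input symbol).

state=p0 head=0 tape=[c]baabca_   (p0,c)→(p0,_,+1)
state=p0 head=1 tape=_[b]aabca_   (p0,b)→(p3,b,+1)
state=p3 head=2 tape=_b[a]abca_   (p3,a)→(p1,b,+1)
state=p1 head=3 tape=_bb[a]bca_   (p1,a)→(p2,b,-1)
state=p2 head=2 tape=_b[b]bbca_   (p2,b)→(p0,c,+1)
state=p0 head=3 tape=_bc[b]bca_   (p0,b)→(p3,b,+1)
state=p3 head=4 tape=_bcb[b]ca_   (p3,b)→(p0,c,+1)
state=p0 head=5 tape=_bcbc[c]a_   (p0,c)→(p0,_,+1)
state=p0 head=6 tape=_bcbc_[a]_   (p0,a)→(pH,_,+1)
state=pH head=7 tape=_bcbc__[_]
At halt the head is at cell 7.

7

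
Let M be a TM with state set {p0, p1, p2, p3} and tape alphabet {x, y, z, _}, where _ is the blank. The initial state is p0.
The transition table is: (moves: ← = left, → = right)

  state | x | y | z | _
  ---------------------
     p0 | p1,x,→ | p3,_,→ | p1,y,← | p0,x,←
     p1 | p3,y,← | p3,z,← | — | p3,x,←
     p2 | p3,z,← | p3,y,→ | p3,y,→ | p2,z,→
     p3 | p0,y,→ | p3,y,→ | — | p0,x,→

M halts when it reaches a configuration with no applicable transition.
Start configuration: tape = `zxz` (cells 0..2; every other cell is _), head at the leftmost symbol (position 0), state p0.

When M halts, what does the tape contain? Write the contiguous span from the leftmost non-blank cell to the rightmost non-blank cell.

x_yyyzy

p0 | ____[z]xz   read z → write y, move ←, go to p1
p1 | ___[_]yxz   read _ → write x, move ←, go to p3
p3 | __[_]xyxz   read _ → write x, move →, go to p0
p0 | __x[x]yxz   read x → write x, move →, go to p1
p1 | __xx[y]xz   read y → write z, move ←, go to p3
p3 | __x[x]zxz   read x → write y, move →, go to p0
p0 | __xy[z]xz   read z → write y, move ←, go to p1
p1 | __x[y]yxz   read y → write z, move ←, go to p3
p3 | __[x]zyxz   read x → write y, move →, go to p0
p0 | __y[z]yxz   read z → write y, move ←, go to p1
p1 | __[y]yyxz   read y → write z, move ←, go to p3
p3 | _[_]zyyxz   read _ → write x, move →, go to p0
p0 | _x[z]yyxz   read z → write y, move ←, go to p1
p1 | _[x]yyyxz   read x → write y, move ←, go to p3
p3 | [_]yyyyxz   read _ → write x, move →, go to p0
p0 | x[y]yyyxz   read y → write _, move →, go to p3
p3 | x_[y]yyxz   read y → write y, move →, go to p3
p3 | x_y[y]yxz   read y → write y, move →, go to p3
p3 | x_yy[y]xz   read y → write y, move →, go to p3
p3 | x_yyy[x]z   read x → write y, move →, go to p0
p0 | x_yyyy[z]   read z → write y, move ←, go to p1
p1 | x_yyy[y]y   read y → write z, move ←, go to p3
p3 | x_yy[y]zy   read y → write y, move →, go to p3
p3 | x_yyy[z]y
The non-blank tape span at halt is x_yyyzy.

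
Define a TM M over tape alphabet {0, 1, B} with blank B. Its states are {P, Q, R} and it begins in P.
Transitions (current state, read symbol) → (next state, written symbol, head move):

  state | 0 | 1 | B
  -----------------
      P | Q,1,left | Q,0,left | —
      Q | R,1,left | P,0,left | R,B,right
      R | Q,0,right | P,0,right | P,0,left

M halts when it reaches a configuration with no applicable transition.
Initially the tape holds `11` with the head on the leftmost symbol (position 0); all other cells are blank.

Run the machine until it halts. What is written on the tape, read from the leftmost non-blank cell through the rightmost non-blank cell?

011

state=P head=0 tape=BB[1]1   (P,1)→(Q,0,left)
state=Q head=-1 tape=B[B]01   (Q,B)→(R,B,right)
state=R head=0 tape=BB[0]1   (R,0)→(Q,0,right)
state=Q head=1 tape=BB0[1]   (Q,1)→(P,0,left)
state=P head=0 tape=BB[0]0   (P,0)→(Q,1,left)
state=Q head=-1 tape=B[B]10   (Q,B)→(R,B,right)
state=R head=0 tape=BB[1]0   (R,1)→(P,0,right)
state=P head=1 tape=BB0[0]   (P,0)→(Q,1,left)
state=Q head=0 tape=BB[0]1   (Q,0)→(R,1,left)
state=R head=-1 tape=B[B]11   (R,B)→(P,0,left)
state=P head=-2 tape=[B]011
The non-blank tape span at halt is 011.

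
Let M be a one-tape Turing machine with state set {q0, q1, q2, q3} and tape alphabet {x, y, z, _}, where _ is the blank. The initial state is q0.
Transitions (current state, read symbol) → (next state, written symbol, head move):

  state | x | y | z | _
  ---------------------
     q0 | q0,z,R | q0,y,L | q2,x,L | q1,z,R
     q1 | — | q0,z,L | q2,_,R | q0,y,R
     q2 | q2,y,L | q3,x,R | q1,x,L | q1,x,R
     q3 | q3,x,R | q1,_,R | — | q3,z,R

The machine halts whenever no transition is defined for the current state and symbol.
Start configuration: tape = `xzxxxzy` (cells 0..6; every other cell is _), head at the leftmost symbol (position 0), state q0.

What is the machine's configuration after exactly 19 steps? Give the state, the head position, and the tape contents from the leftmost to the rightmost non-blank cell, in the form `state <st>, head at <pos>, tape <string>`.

state=q0 head=0 tape=_[x]zxxxzy   (q0,x)→(q0,z,R)
state=q0 head=1 tape=_z[z]xxxzy   (q0,z)→(q2,x,L)
state=q2 head=0 tape=_[z]xxxxzy   (q2,z)→(q1,x,L)
state=q1 head=-1 tape=[_]xxxxxzy   (q1,_)→(q0,y,R)
state=q0 head=0 tape=y[x]xxxxzy   (q0,x)→(q0,z,R)
state=q0 head=1 tape=yz[x]xxxzy   (q0,x)→(q0,z,R)
state=q0 head=2 tape=yzz[x]xxzy   (q0,x)→(q0,z,R)
state=q0 head=3 tape=yzzz[x]xzy   (q0,x)→(q0,z,R)
state=q0 head=4 tape=yzzzz[x]zy   (q0,x)→(q0,z,R)
state=q0 head=5 tape=yzzzzz[z]y   (q0,z)→(q2,x,L)
state=q2 head=4 tape=yzzzz[z]xy   (q2,z)→(q1,x,L)
state=q1 head=3 tape=yzzz[z]xxy   (q1,z)→(q2,_,R)
state=q2 head=4 tape=yzzz_[x]xy   (q2,x)→(q2,y,L)
state=q2 head=3 tape=yzzz[_]yxy   (q2,_)→(q1,x,R)
state=q1 head=4 tape=yzzzx[y]xy   (q1,y)→(q0,z,L)
state=q0 head=3 tape=yzzz[x]zxy   (q0,x)→(q0,z,R)
state=q0 head=4 tape=yzzzz[z]xy   (q0,z)→(q2,x,L)
state=q2 head=3 tape=yzzz[z]xxy   (q2,z)→(q1,x,L)
state=q1 head=2 tape=yzz[z]xxxy   (q1,z)→(q2,_,R)
state=q2 head=3 tape=yzz_[x]xxy
After 19 steps: state q2, head at 3, tape yzz_xxxy.

state q2, head at 3, tape yzz_xxxy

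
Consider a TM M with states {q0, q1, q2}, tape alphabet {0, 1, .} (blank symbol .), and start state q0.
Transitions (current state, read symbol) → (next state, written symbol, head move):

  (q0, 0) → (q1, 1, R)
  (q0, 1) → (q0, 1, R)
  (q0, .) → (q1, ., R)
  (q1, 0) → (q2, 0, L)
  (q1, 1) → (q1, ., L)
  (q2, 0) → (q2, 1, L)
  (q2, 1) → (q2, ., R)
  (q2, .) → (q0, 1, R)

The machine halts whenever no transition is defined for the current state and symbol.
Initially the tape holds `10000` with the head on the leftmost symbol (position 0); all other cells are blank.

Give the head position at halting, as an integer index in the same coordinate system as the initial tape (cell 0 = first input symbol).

state=q0 head=0 tape=[1]0000..   (q0,1)→(q0,1,R)
state=q0 head=1 tape=1[0]000..   (q0,0)→(q1,1,R)
state=q1 head=2 tape=11[0]00..   (q1,0)→(q2,0,L)
state=q2 head=1 tape=1[1]000..   (q2,1)→(q2,.,R)
state=q2 head=2 tape=1.[0]00..   (q2,0)→(q2,1,L)
state=q2 head=1 tape=1[.]100..   (q2,.)→(q0,1,R)
state=q0 head=2 tape=11[1]00..   (q0,1)→(q0,1,R)
state=q0 head=3 tape=111[0]0..   (q0,0)→(q1,1,R)
state=q1 head=4 tape=1111[0]..   (q1,0)→(q2,0,L)
state=q2 head=3 tape=111[1]0..   (q2,1)→(q2,.,R)
state=q2 head=4 tape=111.[0]..   (q2,0)→(q2,1,L)
state=q2 head=3 tape=111[.]1..   (q2,.)→(q0,1,R)
state=q0 head=4 tape=1111[1]..   (q0,1)→(q0,1,R)
state=q0 head=5 tape=11111[.].   (q0,.)→(q1,.,R)
state=q1 head=6 tape=11111.[.]
At halt the head is at cell 6.

6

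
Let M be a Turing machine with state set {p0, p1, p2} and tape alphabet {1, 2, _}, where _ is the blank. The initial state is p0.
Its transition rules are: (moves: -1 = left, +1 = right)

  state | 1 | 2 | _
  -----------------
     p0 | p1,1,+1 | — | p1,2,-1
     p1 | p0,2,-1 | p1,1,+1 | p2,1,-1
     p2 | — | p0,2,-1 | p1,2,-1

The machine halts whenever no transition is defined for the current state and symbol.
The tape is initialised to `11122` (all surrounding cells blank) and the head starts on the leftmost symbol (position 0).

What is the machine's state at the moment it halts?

p2

state=p0 head=0 tape=[1]1122_   (p0,1)→(p1,1,+1)
state=p1 head=1 tape=1[1]122_   (p1,1)→(p0,2,-1)
state=p0 head=0 tape=[1]2122_   (p0,1)→(p1,1,+1)
state=p1 head=1 tape=1[2]122_   (p1,2)→(p1,1,+1)
state=p1 head=2 tape=11[1]22_   (p1,1)→(p0,2,-1)
state=p0 head=1 tape=1[1]222_   (p0,1)→(p1,1,+1)
state=p1 head=2 tape=11[2]22_   (p1,2)→(p1,1,+1)
state=p1 head=3 tape=111[2]2_   (p1,2)→(p1,1,+1)
state=p1 head=4 tape=1111[2]_   (p1,2)→(p1,1,+1)
state=p1 head=5 tape=11111[_]   (p1,_)→(p2,1,-1)
state=p2 head=4 tape=1111[1]1
No transition is defined for (p2, 1); M halts in state p2.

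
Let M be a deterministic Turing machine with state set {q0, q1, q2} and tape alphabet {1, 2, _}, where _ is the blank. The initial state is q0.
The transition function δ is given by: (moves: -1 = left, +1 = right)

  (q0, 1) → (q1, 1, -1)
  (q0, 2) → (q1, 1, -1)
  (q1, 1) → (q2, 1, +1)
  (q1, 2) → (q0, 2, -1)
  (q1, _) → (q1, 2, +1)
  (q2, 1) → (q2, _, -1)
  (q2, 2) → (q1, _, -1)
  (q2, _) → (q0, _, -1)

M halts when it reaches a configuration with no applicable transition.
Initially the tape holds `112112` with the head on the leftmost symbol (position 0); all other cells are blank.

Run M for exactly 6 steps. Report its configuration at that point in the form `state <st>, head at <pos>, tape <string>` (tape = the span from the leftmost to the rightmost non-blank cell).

q0 | __[1]12112   read 1 → write 1, move -1, go to q1
q1 | _[_]112112   read _ → write 2, move +1, go to q1
q1 | _2[1]12112   read 1 → write 1, move +1, go to q2
q2 | _21[1]2112   read 1 → write _, move -1, go to q2
q2 | _2[1]_2112   read 1 → write _, move -1, go to q2
q2 | _[2]__2112   read 2 → write _, move -1, go to q1
q1 | [_]___2112
After 6 steps: state q1, head at -2, tape 2112.

state q1, head at -2, tape 2112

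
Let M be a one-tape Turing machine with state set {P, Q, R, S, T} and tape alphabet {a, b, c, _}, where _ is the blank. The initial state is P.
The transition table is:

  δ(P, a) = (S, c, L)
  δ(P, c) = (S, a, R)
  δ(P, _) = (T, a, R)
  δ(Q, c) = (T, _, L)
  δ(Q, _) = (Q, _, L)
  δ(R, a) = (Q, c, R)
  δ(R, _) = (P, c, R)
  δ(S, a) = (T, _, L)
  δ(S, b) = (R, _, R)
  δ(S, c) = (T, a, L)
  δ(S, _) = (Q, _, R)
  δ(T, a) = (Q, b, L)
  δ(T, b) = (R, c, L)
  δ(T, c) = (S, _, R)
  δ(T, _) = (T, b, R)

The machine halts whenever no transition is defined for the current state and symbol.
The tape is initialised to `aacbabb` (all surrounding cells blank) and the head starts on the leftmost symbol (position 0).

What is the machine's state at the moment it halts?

Q

P | _[a]acbabb   read a → write c, move L, go to S
S | [_]cacbabb   read _ → write _, move R, go to Q
Q | _[c]acbabb   read c → write _, move L, go to T
T | [_]_acbabb   read _ → write b, move R, go to T
T | b[_]acbabb   read _ → write b, move R, go to T
T | bb[a]cbabb   read a → write b, move L, go to Q
Q | b[b]bcbabb
No transition is defined for (Q, b); M halts in state Q.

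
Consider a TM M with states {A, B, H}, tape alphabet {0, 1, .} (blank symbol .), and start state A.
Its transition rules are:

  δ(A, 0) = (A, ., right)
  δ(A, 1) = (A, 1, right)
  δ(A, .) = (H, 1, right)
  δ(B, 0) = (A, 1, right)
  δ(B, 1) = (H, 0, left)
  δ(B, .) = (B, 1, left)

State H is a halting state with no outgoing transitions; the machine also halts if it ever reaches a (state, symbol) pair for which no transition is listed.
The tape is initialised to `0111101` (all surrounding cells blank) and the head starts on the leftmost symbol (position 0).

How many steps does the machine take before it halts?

8

state=A head=0 tape=[0]111101..   (A,0)→(A,.,right)
state=A head=1 tape=.[1]11101..   (A,1)→(A,1,right)
state=A head=2 tape=.1[1]1101..   (A,1)→(A,1,right)
state=A head=3 tape=.11[1]101..   (A,1)→(A,1,right)
state=A head=4 tape=.111[1]01..   (A,1)→(A,1,right)
state=A head=5 tape=.1111[0]1..   (A,0)→(A,.,right)
state=A head=6 tape=.1111.[1]..   (A,1)→(A,1,right)
state=A head=7 tape=.1111.1[.].   (A,.)→(H,1,right)
state=H head=8 tape=.1111.11[.]
M halts after 8 transitions.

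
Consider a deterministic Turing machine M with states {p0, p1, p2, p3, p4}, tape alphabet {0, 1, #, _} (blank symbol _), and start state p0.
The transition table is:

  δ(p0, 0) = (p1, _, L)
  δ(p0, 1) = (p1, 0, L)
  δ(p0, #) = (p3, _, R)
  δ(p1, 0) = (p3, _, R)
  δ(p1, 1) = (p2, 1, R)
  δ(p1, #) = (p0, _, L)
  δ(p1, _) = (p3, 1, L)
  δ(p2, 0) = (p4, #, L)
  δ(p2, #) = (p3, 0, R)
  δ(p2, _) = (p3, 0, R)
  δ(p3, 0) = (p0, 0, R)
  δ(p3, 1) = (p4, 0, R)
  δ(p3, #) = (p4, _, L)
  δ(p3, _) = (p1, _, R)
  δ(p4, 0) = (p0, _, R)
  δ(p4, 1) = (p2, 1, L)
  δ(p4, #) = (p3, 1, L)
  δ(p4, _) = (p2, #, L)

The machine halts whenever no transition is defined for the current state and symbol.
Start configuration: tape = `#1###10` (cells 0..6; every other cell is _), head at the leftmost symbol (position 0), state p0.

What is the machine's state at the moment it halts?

state=p0 head=0 tape=[#]1###10   (p0,#)→(p3,_,R)
state=p3 head=1 tape=_[1]###10   (p3,1)→(p4,0,R)
state=p4 head=2 tape=_0[#]##10   (p4,#)→(p3,1,L)
state=p3 head=1 tape=_[0]1##10   (p3,0)→(p0,0,R)
state=p0 head=2 tape=_0[1]##10   (p0,1)→(p1,0,L)
state=p1 head=1 tape=_[0]0##10   (p1,0)→(p3,_,R)
state=p3 head=2 tape=__[0]##10   (p3,0)→(p0,0,R)
state=p0 head=3 tape=__0[#]#10   (p0,#)→(p3,_,R)
state=p3 head=4 tape=__0_[#]10   (p3,#)→(p4,_,L)
state=p4 head=3 tape=__0[_]_10   (p4,_)→(p2,#,L)
state=p2 head=2 tape=__[0]#_10   (p2,0)→(p4,#,L)
state=p4 head=1 tape=_[_]##_10   (p4,_)→(p2,#,L)
state=p2 head=0 tape=[_]###_10   (p2,_)→(p3,0,R)
state=p3 head=1 tape=0[#]##_10   (p3,#)→(p4,_,L)
state=p4 head=0 tape=[0]_##_10   (p4,0)→(p0,_,R)
state=p0 head=1 tape=_[_]##_10
No transition is defined for (p0, _); M halts in state p0.

p0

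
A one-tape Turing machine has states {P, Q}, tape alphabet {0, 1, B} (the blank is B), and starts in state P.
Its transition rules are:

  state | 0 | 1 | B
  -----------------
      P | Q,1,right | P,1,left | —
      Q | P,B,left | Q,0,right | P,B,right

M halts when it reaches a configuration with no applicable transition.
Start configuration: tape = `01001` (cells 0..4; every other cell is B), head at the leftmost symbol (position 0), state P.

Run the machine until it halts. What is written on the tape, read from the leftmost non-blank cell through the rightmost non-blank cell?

P | [0]1001BB   read 0 → write 1, move right, go to Q
Q | 1[1]001BB   read 1 → write 0, move right, go to Q
Q | 10[0]01BB   read 0 → write B, move left, go to P
P | 1[0]B01BB   read 0 → write 1, move right, go to Q
Q | 11[B]01BB   read B → write B, move right, go to P
P | 11B[0]1BB   read 0 → write 1, move right, go to Q
Q | 11B1[1]BB   read 1 → write 0, move right, go to Q
Q | 11B10[B]B   read B → write B, move right, go to P
P | 11B10B[B]
The non-blank tape span at halt is 11B10.

11B10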